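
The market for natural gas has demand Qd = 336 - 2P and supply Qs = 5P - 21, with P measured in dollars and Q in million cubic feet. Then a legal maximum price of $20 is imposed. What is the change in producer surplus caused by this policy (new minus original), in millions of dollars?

-4851.5

Equilibrium: 336 - 2P = 5P - 21, so 357 = 7P and P* = 51, Q* = 234.
Since 20 < 51, the ceiling is binding.
At P = 20: Qd = 336 - 2·20 = 296 and Qs = 5·20 - 21 = 79.
Producer surplus without the control is ½ · (51 - 4.2) · 234 = 5475.6.
With the ceiling, producers sell 79 units at 20, so PS = ½ · (20 - 4.2) · 79 = 624.1.
Change in producer surplus = 624.1 - 5475.6 = -4851.5.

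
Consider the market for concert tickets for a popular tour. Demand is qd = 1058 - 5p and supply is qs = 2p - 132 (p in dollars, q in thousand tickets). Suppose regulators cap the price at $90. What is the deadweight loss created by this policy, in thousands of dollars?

Equilibrium: 1058 - 5p = 2p - 132, so 1190 = 7p and p* = 170, q* = 208.
The ceiling of 90 is below the equilibrium price 170, so it binds.
At p = 90: qd = 1058 - 5·90 = 608 and qs = 2·90 - 132 = 48.
Quantity traded falls to 48. At q = 48 the demand price is (1058 - 48)/5 = 202 and the supply price is (132 + 48)/2 = 90.
Deadweight loss = ½ · (202 - 90) · (208 - 48) = ½ · 112 · 160 = 8960.

8960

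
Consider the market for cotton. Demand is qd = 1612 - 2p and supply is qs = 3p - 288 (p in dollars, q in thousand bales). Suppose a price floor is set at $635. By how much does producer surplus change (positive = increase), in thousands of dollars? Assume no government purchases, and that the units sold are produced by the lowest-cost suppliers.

43860

Setting quantity demanded equal to quantity supplied, 1612 - 2p = 3p - 288, gives p* = 380 and q* = 852.
The floor of 635 is above the equilibrium price 380, so it binds.
At p = 635: qd = 1612 - 2·635 = 342 and qs = 3·635 - 288 = 1617.
Producer surplus without the control is ½ · (380 - 96) · 852 = 120984.
With the floor, 342 units are sold at 635. The supply price at q = 342 is 210, so PS = ½ · [(635 - 96) + (635 - 210)] · 342 = 164844.
Change in producer surplus = 164844 - 120984 = 43860.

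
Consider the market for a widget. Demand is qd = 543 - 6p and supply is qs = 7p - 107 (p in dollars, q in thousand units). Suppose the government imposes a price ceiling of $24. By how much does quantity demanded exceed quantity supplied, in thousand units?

338

Setting quantity demanded equal to quantity supplied, 543 - 6p = 7p - 107, gives p* = 50 and q* = 243.
The ceiling of 24 is below the equilibrium price 50, so it binds.
At p = 24: qd = 543 - 6·24 = 399 and qs = 7·24 - 107 = 61.
Shortage = qd - qs = 399 - 61 = 338.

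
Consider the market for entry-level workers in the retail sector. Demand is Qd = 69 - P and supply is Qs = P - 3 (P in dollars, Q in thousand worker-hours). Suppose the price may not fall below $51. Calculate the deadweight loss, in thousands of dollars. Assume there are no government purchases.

Setting quantity demanded equal to quantity supplied, 69 - P = P - 3, gives P* = 36 and Q* = 33.
Since 51 > 36, the floor is binding.
At P = 51: Qd = 69 - 51 = 18 and Qs = 51 - 3 = 48.
Quantity traded falls to 18. At Q = 18 the demand price is 69 - 18 = 51 and the supply price is 3 + 18 = 21.
Deadweight loss = ½ · (51 - 21) · (33 - 18) = ½ · 30 · 15 = 225.

225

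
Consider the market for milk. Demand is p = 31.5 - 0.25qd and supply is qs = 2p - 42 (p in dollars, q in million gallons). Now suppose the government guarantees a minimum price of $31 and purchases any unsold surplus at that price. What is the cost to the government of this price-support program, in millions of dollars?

558

Rearranging demand gives qd = 126 - 4p. Setting quantity demanded equal to quantity supplied, 126 - 4p = 2p - 42, gives p* = 28 and q* = 14.
Since 31 > 28, the floor is binding.
At p = 31: qd = 126 - 4·31 = 2 and qs = 2·31 - 42 = 20.
Surplus = qs - qd = 18.
Government expenditure = surplus × support price = 18 × 31 = 558.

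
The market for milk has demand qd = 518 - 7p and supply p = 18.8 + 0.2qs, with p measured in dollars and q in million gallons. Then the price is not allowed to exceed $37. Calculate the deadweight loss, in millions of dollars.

Rearranging supply gives qs = 5p - 94. Equilibrium: 518 - 7p = 5p - 94, so 612 = 12p and p* = 51, q* = 161.
Since 37 < 51, the ceiling is binding.
At p = 37: qd = 518 - 7·37 = 259 and qs = 5·37 - 94 = 91.
Quantity traded falls to 91. At q = 91 the demand price is (518 - 91)/7 = 61 and the supply price is (94 + 91)/5 = 37.
Deadweight loss = ½ · (61 - 37) · (161 - 91) = ½ · 24 · 70 = 840.

840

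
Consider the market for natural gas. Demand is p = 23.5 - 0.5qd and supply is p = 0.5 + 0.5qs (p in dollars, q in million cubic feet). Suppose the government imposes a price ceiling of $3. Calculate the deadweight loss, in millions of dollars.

162

Rearranging demand gives qd = 47 - 2p; rearranging supply gives qs = 2p - 1. Equilibrium: 47 - 2p = 2p - 1, so 48 = 4p and p* = 12, q* = 23.
The ceiling of 3 is below the equilibrium price 12, so it binds.
At p = 3: qd = 47 - 2·3 = 41 and qs = 2·3 - 1 = 5.
Quantity traded falls to 5. At q = 5 the demand price is (47 - 5)/2 = 21 and the supply price is (1 + 5)/2 = 3.
Deadweight loss = ½ · (21 - 3) · (23 - 5) = ½ · 18 · 18 = 162.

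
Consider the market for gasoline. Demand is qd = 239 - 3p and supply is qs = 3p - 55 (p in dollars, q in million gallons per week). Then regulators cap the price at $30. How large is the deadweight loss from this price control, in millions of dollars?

Without the control the market clears where 239 - 3p = 3p - 55, i.e. p* = 49 and q* = 92.
Since 30 < 49, the ceiling is binding.
At p = 30: qd = 239 - 3·30 = 149 and qs = 3·30 - 55 = 35.
Quantity traded falls to 35. At q = 35 the demand price is (239 - 35)/3 = 68 and the supply price is (55 + 35)/3 = 30.
Deadweight loss = ½ · (68 - 30) · (92 - 35) = ½ · 38 · 57 = 1083.

1083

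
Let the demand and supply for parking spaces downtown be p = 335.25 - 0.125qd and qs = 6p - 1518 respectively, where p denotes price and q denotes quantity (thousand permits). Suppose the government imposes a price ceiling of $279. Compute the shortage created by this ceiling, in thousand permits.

Rearranging demand gives qd = 2682 - 8p. Setting quantity demanded equal to quantity supplied, 2682 - 8p = 6p - 1518, gives p* = 300 and q* = 282.
Because the ceiling (279) lies below the market-clearing price, it is binding.
At p = 279: qd = 2682 - 8·279 = 450 and qs = 6·279 - 1518 = 156.
Shortage = qd - qs = 450 - 156 = 294.

294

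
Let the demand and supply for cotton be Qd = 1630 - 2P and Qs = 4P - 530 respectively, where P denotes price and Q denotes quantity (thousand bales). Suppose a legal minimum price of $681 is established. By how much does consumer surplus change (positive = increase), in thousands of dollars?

-189069

Setting quantity demanded equal to quantity supplied, 1630 - 2P = 4P - 530, gives P* = 360 and Q* = 910.
The floor of 681 is above the equilibrium price 360, so it binds.
At P = 681: Qd = 1630 - 2·681 = 268 and Qs = 4·681 - 530 = 2194.
Consumer surplus without the control is ½ · (815 - 360) · 910 = 207025.
With the floor, consumers buy 268 units at 681, so CS = ½ · (815 - 681) · 268 = 17956.
Change in consumer surplus = 17956 - 207025 = -189069.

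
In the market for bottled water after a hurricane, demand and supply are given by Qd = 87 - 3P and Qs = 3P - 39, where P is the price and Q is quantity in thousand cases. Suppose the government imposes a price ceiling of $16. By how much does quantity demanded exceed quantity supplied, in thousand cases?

Setting quantity demanded equal to quantity supplied, 87 - 3P = 3P - 39, gives P* = 21 and Q* = 24.
Since 16 < 21, the ceiling is binding.
At P = 16: Qd = 87 - 3·16 = 39 and Qs = 3·16 - 39 = 9.
Shortage = Qd - Qs = 39 - 9 = 30.

30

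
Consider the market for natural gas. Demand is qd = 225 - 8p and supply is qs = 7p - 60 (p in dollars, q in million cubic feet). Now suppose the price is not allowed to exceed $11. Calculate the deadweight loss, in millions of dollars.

Equilibrium: 225 - 8p = 7p - 60, so 285 = 15p and p* = 19, q* = 73.
The ceiling of 11 is below the equilibrium price 19, so it binds.
At p = 11: qd = 225 - 8·11 = 137 and qs = 7·11 - 60 = 17.
Quantity traded falls to 17. At q = 17 the demand price is (225 - 17)/8 = 26 and the supply price is (60 + 17)/7 = 11.
Deadweight loss = ½ · (26 - 11) · (73 - 17) = ½ · 15 · 56 = 420.

420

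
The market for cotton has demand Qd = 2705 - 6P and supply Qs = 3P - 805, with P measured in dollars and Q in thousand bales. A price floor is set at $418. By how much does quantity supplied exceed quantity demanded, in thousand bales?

252

In a free market, 2705 - 6P = 3P - 805 gives the equilibrium P* = 390, Q* = 365.
Since 418 > 390, the floor is binding.
At P = 418: Qd = 2705 - 6·418 = 197 and Qs = 3·418 - 805 = 449.
Surplus = Qs - Qd = 449 - 197 = 252.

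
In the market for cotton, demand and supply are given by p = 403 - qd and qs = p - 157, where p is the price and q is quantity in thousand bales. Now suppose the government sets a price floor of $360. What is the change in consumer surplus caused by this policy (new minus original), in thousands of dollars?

Rearranging demand gives qd = 403 - p. Setting quantity demanded equal to quantity supplied, 403 - p = p - 157, gives p* = 280 and q* = 123.
Because the floor (360) lies above the market-clearing price, it is binding.
At p = 360: qd = 403 - 360 = 43 and qs = 360 - 157 = 203.
Consumer surplus without the control is ½ · (403 - 280) · 123 = 7564.5.
With the floor, consumers buy 43 units at 360, so CS = ½ · (403 - 360) · 43 = 924.5.
Change in consumer surplus = 924.5 - 7564.5 = -6640.

-6640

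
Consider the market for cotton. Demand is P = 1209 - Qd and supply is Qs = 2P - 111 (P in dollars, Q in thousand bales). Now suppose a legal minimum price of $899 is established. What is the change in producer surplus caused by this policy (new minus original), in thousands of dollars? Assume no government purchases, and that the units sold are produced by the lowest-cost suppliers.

89619.75

Rearranging demand gives Qd = 1209 - P. In a free market, 1209 - P = 2P - 111 gives the equilibrium P* = 440, Q* = 769.
Because the floor (899) lies above the market-clearing price, it is binding.
At P = 899: Qd = 1209 - 899 = 310 and Qs = 2·899 - 111 = 1687.
Producer surplus without the control is ½ · (440 - 55.5) · 769 = 147840.25.
With the floor, 310 units are sold at 899. The supply price at Q = 310 is 210.5, so PS = ½ · [(899 - 55.5) + (899 - 210.5)] · 310 = 237460.
Change in producer surplus = 237460 - 147840.25 = 89619.75.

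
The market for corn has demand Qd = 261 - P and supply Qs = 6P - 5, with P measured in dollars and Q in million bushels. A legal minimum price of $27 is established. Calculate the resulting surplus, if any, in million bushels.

0

Without the control the market clears where 261 - P = 6P - 5, i.e. P* = 38 and Q* = 223.
The floor of 27 is below the equilibrium price 38, so it is not binding; the market clears at P* = 38, Q* = 223.
Since the control does not bind, there is no surplus.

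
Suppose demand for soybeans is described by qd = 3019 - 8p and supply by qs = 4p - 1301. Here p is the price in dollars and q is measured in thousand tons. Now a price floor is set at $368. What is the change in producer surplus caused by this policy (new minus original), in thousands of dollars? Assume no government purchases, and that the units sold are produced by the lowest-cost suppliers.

88

Equilibrium: 3019 - 8p = 4p - 1301, so 4320 = 12p and p* = 360, q* = 139.
Because the floor (368) lies above the market-clearing price, it is binding.
At p = 368: qd = 3019 - 8·368 = 75 and qs = 4·368 - 1301 = 171.
Producer surplus without the control is ½ · (360 - 325.25) · 139 = 2415.125.
With the floor, 75 units are sold at 368. The supply price at q = 75 is 344, so PS = ½ · [(368 - 325.25) + (368 - 344)] · 75 = 2503.125.
Change in producer surplus = 2503.125 - 2415.125 = 88.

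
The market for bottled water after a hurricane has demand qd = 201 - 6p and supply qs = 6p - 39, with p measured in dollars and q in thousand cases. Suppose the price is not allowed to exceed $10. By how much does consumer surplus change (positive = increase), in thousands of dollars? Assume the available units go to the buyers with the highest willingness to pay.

Setting quantity demanded equal to quantity supplied, 201 - 6p = 6p - 39, gives p* = 20 and q* = 81.
Since 10 < 20, the ceiling is binding.
At p = 10: qd = 201 - 6·10 = 141 and qs = 6·10 - 39 = 21.
Consumer surplus without the control is ½ · (33.5 - 20) · 81 = 546.75.
With the ceiling, 21 units are sold at 10 (assume they go to the highest-value buyers). The demand price at q = 21 is 30, so CS = ½ · [(33.5 - 10) + (30 - 10)] · 21 = 456.75.
Change in consumer surplus = 456.75 - 546.75 = -90.

-90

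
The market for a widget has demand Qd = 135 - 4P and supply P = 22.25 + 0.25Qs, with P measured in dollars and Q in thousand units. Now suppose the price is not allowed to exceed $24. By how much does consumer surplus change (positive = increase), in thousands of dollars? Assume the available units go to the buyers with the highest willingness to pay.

-4

Rearranging supply gives Qs = 4P - 89. In a free market, 135 - 4P = 4P - 89 gives the equilibrium P* = 28, Q* = 23.
Since 24 < 28, the ceiling is binding.
At P = 24: Qd = 135 - 4·24 = 39 and Qs = 4·24 - 89 = 7.
Consumer surplus without the control is ½ · (33.75 - 28) · 23 = 66.125.
With the ceiling, 7 units are sold at 24 (assume they go to the highest-value buyers). The demand price at Q = 7 is 32, so CS = ½ · [(33.75 - 24) + (32 - 24)] · 7 = 62.125.
Change in consumer surplus = 62.125 - 66.125 = -4.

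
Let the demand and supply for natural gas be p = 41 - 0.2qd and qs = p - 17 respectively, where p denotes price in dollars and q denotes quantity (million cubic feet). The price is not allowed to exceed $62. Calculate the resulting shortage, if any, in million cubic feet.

0

Rearranging demand gives qd = 205 - 5p. Without the control the market clears where 205 - 5p = p - 17, i.e. p* = 37 and q* = 20.
Since 62 is above p* = 37, the ceiling does not bind and the free-market outcome prevails.
Since the control does not bind, there is no shortage.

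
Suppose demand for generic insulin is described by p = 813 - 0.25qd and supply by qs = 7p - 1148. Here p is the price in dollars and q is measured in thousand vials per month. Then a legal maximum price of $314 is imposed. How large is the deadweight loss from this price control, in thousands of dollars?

71186.5

Rearranging demand gives qd = 3252 - 4p. In a free market, 3252 - 4p = 7p - 1148 gives the equilibrium p* = 400, q* = 1652.
The ceiling of 314 is below the equilibrium price 400, so it binds.
At p = 314: qd = 3252 - 4·314 = 1996 and qs = 7·314 - 1148 = 1050.
Quantity traded falls to 1050. At q = 1050 the demand price is (3252 - 1050)/4 = 550.5 and the supply price is (1148 + 1050)/7 = 314.
Deadweight loss = ½ · (550.5 - 314) · (1652 - 1050) = ½ · 236.5 · 602 = 71186.5.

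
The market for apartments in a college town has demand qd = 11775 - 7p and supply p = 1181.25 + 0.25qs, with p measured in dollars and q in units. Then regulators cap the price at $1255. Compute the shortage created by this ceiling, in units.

2695

Rearranging supply gives qs = 4p - 4725. Equilibrium: 11775 - 7p = 4p - 4725, so 16500 = 11p and p* = 1500, q* = 1275.
Because the ceiling (1255) lies below the market-clearing price, it is binding.
At p = 1255: qd = 11775 - 7·1255 = 2990 and qs = 4·1255 - 4725 = 295.
Shortage = qd - qs = 2990 - 295 = 2695.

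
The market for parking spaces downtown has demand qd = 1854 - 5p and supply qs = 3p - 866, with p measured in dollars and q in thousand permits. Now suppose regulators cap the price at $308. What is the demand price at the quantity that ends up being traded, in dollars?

359.2

Equilibrium: 1854 - 5p = 3p - 866, so 2720 = 8p and p* = 340, q* = 154.
Because the ceiling (308) lies below the market-clearing price, it is binding.
At p = 308: qd = 1854 - 5·308 = 314 and qs = 3·308 - 866 = 58.
Only 58 units reach the market. On the demand curve, the marginal buyer's willingness to pay at q = 58 is (1854 - 58)/5 = 359.2.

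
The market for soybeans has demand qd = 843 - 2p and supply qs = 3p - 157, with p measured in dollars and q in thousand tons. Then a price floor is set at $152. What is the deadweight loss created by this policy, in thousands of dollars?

Equilibrium: 843 - 2p = 3p - 157, so 1000 = 5p and p* = 200, q* = 443.
Since 152 is below p* = 200, the floor does not bind and the free-market outcome prevails.
Since the control does not bind, no trades are prevented and deadweight loss is zero.

0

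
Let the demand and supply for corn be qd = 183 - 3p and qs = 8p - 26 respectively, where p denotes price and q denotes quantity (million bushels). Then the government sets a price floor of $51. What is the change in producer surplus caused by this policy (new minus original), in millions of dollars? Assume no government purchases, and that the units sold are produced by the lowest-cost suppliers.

In a free market, 183 - 3p = 8p - 26 gives the equilibrium p* = 19, q* = 126.
Because the floor (51) lies above the market-clearing price, it is binding.
At p = 51: qd = 183 - 3·51 = 30 and qs = 8·51 - 26 = 382.
Producer surplus without the control is ½ · (19 - 3.25) · 126 = 992.25.
With the floor, 30 units are sold at 51. The supply price at q = 30 is 7, so PS = ½ · [(51 - 3.25) + (51 - 7)] · 30 = 1376.25.
Change in producer surplus = 1376.25 - 992.25 = 384.

384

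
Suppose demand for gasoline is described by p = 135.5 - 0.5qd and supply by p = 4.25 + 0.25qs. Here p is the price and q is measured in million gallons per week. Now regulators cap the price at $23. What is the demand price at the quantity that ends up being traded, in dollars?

Rearranging demand gives qd = 271 - 2p; rearranging supply gives qs = 4p - 17. Without the control the market clears where 271 - 2p = 4p - 17, i.e. p* = 48 and q* = 175.
Since 23 < 48, the ceiling is binding.
At p = 23: qd = 271 - 2·23 = 225 and qs = 4·23 - 17 = 75.
Only 75 units reach the market. On the demand curve, the marginal buyer's willingness to pay at q = 75 is (271 - 75)/2 = 98.

98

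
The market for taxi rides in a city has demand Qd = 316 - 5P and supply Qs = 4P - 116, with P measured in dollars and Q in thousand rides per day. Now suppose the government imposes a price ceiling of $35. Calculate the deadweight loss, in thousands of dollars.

Without the control the market clears where 316 - 5P = 4P - 116, i.e. P* = 48 and Q* = 76.
Since 35 < 48, the ceiling is binding.
At P = 35: Qd = 316 - 5·35 = 141 and Qs = 4·35 - 116 = 24.
Quantity traded falls to 24. At Q = 24 the demand price is (316 - 24)/5 = 58.4 and the supply price is (116 + 24)/4 = 35.
Deadweight loss = ½ · (58.4 - 35) · (76 - 24) = ½ · 23.4 · 52 = 608.4.

608.4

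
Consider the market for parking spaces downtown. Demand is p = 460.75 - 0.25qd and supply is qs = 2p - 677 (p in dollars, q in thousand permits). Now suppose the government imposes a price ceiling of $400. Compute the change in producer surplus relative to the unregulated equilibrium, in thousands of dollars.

-2860

Rearranging demand gives qd = 1843 - 4p. Without the control the market clears where 1843 - 4p = 2p - 677, i.e. p* = 420 and q* = 163.
The ceiling of 400 is below the equilibrium price 420, so it binds.
At p = 400: qd = 1843 - 4·400 = 243 and qs = 2·400 - 677 = 123.
Producer surplus without the control is ½ · (420 - 338.5) · 163 = 6642.25.
With the ceiling, producers sell 123 units at 400, so PS = ½ · (400 - 338.5) · 123 = 3782.25.
Change in producer surplus = 3782.25 - 6642.25 = -2860.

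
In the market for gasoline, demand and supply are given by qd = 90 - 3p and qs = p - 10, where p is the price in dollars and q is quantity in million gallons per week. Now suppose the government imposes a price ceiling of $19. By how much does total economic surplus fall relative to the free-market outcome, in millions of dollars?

24

In a free market, 90 - 3p = p - 10 gives the equilibrium p* = 25, q* = 15.
Because the ceiling (19) lies below the market-clearing price, it is binding.
At p = 19: qd = 90 - 3·19 = 33 and qs = 19 - 10 = 9.
Quantity traded falls to 9. At q = 9 the demand price is (90 - 9)/3 = 27 and the supply price is 10 + 9 = 19.
Deadweight loss = ½ · (27 - 19) · (15 - 9) = ½ · 8 · 6 = 24.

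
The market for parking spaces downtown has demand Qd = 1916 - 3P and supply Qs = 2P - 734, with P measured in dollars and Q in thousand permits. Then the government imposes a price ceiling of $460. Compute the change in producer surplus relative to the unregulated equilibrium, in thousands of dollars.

In a free market, 1916 - 3P = 2P - 734 gives the equilibrium P* = 530, Q* = 326.
Because the ceiling (460) lies below the market-clearing price, it is binding.
At P = 460: Qd = 1916 - 3·460 = 536 and Qs = 2·460 - 734 = 186.
Producer surplus without the control is ½ · (530 - 367) · 326 = 26569.
With the ceiling, producers sell 186 units at 460, so PS = ½ · (460 - 367) · 186 = 8649.
Change in producer surplus = 8649 - 26569 = -17920.

-17920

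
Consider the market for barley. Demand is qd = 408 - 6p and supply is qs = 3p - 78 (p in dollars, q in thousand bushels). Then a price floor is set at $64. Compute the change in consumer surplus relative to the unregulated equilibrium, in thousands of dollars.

-540

Equilibrium: 408 - 6p = 3p - 78, so 486 = 9p and p* = 54, q* = 84.
Because the floor (64) lies above the market-clearing price, it is binding.
At p = 64: qd = 408 - 6·64 = 24 and qs = 3·64 - 78 = 114.
Consumer surplus without the control is ½ · (68 - 54) · 84 = 588.
With the floor, consumers buy 24 units at 64, so CS = ½ · (68 - 64) · 24 = 48.
Change in consumer surplus = 48 - 588 = -540.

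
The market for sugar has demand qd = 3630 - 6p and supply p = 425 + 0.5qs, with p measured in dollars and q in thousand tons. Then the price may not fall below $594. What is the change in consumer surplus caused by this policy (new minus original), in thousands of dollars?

-5712

Rearranging supply gives qs = 2p - 850. Equilibrium: 3630 - 6p = 2p - 850, so 4480 = 8p and p* = 560, q* = 270.
Since 594 > 560, the floor is binding.
At p = 594: qd = 3630 - 6·594 = 66 and qs = 2·594 - 850 = 338.
Consumer surplus without the control is ½ · (605 - 560) · 270 = 6075.
With the floor, consumers buy 66 units at 594, so CS = ½ · (605 - 594) · 66 = 363.
Change in consumer surplus = 363 - 6075 = -5712.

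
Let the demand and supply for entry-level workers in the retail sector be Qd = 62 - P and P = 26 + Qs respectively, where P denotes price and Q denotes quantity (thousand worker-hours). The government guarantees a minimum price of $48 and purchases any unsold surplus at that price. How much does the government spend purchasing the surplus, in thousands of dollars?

384

Rearranging supply gives Qs = P - 26. Equilibrium: 62 - P = P - 26, so 88 = 2P and P* = 44, Q* = 18.
The floor of 48 is above the equilibrium price 44, so it binds.
At P = 48: Qd = 62 - 48 = 14 and Qs = 48 - 26 = 22.
Surplus = Qs - Qd = 8.
Government expenditure = surplus × support price = 8 × 48 = 384.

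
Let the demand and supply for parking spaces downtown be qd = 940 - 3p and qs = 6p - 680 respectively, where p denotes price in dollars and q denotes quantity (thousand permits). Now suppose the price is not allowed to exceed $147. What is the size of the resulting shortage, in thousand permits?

297

Without the control the market clears where 940 - 3p = 6p - 680, i.e. p* = 180 and q* = 400.
Since 147 < 180, the ceiling is binding.
At p = 147: qd = 940 - 3·147 = 499 and qs = 6·147 - 680 = 202.
Shortage = qd - qs = 499 - 202 = 297.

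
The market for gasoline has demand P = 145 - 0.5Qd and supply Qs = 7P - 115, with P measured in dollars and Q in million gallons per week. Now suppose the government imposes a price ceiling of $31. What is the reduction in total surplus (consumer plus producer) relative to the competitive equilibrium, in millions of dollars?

Rearranging demand gives Qd = 290 - 2P. In a free market, 290 - 2P = 7P - 115 gives the equilibrium P* = 45, Q* = 200.
Because the ceiling (31) lies below the market-clearing price, it is binding.
At P = 31: Qd = 290 - 2·31 = 228 and Qs = 7·31 - 115 = 102.
Quantity traded falls to 102. At Q = 102 the demand price is (290 - 102)/2 = 94 and the supply price is (115 + 102)/7 = 31.
Deadweight loss = ½ · (94 - 31) · (200 - 102) = ½ · 63 · 98 = 3087.

3087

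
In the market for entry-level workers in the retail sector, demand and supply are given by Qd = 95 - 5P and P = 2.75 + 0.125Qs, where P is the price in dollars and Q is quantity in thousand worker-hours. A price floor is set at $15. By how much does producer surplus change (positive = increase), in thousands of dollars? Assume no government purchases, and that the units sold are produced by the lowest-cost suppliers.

Rearranging supply gives Qs = 8P - 22. In a free market, 95 - 5P = 8P - 22 gives the equilibrium P* = 9, Q* = 50.
The floor of 15 is above the equilibrium price 9, so it binds.
At P = 15: Qd = 95 - 5·15 = 20 and Qs = 8·15 - 22 = 98.
Producer surplus without the control is ½ · (9 - 2.75) · 50 = 156.25.
With the floor, 20 units are sold at 15. The supply price at Q = 20 is 5.25, so PS = ½ · [(15 - 2.75) + (15 - 5.25)] · 20 = 220.
Change in producer surplus = 220 - 156.25 = 63.75.

63.75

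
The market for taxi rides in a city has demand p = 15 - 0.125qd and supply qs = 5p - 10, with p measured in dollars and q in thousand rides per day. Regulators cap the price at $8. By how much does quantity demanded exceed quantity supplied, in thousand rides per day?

Rearranging demand gives qd = 120 - 8p. Setting quantity demanded equal to quantity supplied, 120 - 8p = 5p - 10, gives p* = 10 and q* = 40.
Since 8 < 10, the ceiling is binding.
At p = 8: qd = 120 - 8·8 = 56 and qs = 5·8 - 10 = 30.
Shortage = qd - qs = 56 - 30 = 26.

26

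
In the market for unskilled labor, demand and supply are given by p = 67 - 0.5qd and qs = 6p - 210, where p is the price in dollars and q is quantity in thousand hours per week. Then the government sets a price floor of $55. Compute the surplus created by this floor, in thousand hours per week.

96

Rearranging demand gives qd = 134 - 2p. In a free market, 134 - 2p = 6p - 210 gives the equilibrium p* = 43, q* = 48.
Because the floor (55) lies above the market-clearing price, it is binding.
At p = 55: qd = 134 - 2·55 = 24 and qs = 6·55 - 210 = 120.
Surplus = qs - qd = 120 - 24 = 96.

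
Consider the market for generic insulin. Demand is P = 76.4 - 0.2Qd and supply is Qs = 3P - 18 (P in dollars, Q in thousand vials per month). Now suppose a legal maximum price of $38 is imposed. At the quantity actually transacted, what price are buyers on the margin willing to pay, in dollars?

Rearranging demand gives Qd = 382 - 5P. Equilibrium: 382 - 5P = 3P - 18, so 400 = 8P and P* = 50, Q* = 132.
The ceiling of 38 is below the equilibrium price 50, so it binds.
At P = 38: Qd = 382 - 5·38 = 192 and Qs = 3·38 - 18 = 96.
Only 96 units reach the market. On the demand curve, the marginal buyer's willingness to pay at Q = 96 is (382 - 96)/5 = 57.2.

57.2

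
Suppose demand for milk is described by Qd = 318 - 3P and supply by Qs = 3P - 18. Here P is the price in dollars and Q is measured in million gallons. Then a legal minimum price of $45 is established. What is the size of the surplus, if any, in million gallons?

Without the control the market clears where 318 - 3P = 3P - 18, i.e. P* = 56 and Q* = 150.
The floor of 45 is below the equilibrium price 56, so it is not binding; the market clears at P* = 56, Q* = 150.
Since the control does not bind, there is no surplus.

0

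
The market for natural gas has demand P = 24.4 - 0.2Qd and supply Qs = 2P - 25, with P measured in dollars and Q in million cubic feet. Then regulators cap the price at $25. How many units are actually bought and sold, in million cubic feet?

17

Rearranging demand gives Qd = 122 - 5P. Setting quantity demanded equal to quantity supplied, 122 - 5P = 2P - 25, gives P* = 21 and Q* = 17.
The ceiling of 25 is above the equilibrium price 21, so it is not binding; the market clears at P* = 21, Q* = 17.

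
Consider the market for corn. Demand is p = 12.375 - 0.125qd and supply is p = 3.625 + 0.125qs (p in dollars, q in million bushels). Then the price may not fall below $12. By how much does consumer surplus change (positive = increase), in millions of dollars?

-76

Rearranging demand gives qd = 99 - 8p; rearranging supply gives qs = 8p - 29. In a free market, 99 - 8p = 8p - 29 gives the equilibrium p* = 8, q* = 35.
Since 12 > 8, the floor is binding.
At p = 12: qd = 99 - 8·12 = 3 and qs = 8·12 - 29 = 67.
Consumer surplus without the control is ½ · (12.375 - 8) · 35 = 76.5625.
With the floor, consumers buy 3 units at 12, so CS = ½ · (12.375 - 12) · 3 = 0.5625.
Change in consumer surplus = 0.5625 - 76.5625 = -76.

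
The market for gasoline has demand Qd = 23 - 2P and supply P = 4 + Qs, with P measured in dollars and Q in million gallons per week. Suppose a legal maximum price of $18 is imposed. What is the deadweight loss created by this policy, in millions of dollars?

Rearranging supply gives Qs = P - 4. Setting quantity demanded equal to quantity supplied, 23 - 2P = P - 4, gives P* = 9 and Q* = 5.
The ceiling of 18 is above the equilibrium price 9, so it is not binding; the market clears at P* = 9, Q* = 5.
Since the control does not bind, no trades are prevented and deadweight loss is zero.

0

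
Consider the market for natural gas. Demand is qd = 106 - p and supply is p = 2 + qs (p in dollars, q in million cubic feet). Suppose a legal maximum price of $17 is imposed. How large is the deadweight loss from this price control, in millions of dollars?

Rearranging supply gives qs = p - 2. Equilibrium: 106 - p = p - 2, so 108 = 2p and p* = 54, q* = 52.
Since 17 < 54, the ceiling is binding.
At p = 17: qd = 106 - 17 = 89 and qs = 17 - 2 = 15.
Quantity traded falls to 15. At q = 15 the demand price is 106 - 15 = 91 and the supply price is 2 + 15 = 17.
Deadweight loss = ½ · (91 - 17) · (52 - 15) = ½ · 74 · 37 = 1369.

1369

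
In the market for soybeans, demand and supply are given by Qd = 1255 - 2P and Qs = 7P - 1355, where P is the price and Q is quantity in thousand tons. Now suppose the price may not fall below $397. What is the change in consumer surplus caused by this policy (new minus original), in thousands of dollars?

Without the control the market clears where 1255 - 2P = 7P - 1355, i.e. P* = 290 and Q* = 675.
Because the floor (397) lies above the market-clearing price, it is binding.
At P = 397: Qd = 1255 - 2·397 = 461 and Qs = 7·397 - 1355 = 1424.
Consumer surplus without the control is ½ · (627.5 - 290) · 675 = 113906.25.
With the floor, consumers buy 461 units at 397, so CS = ½ · (627.5 - 397) · 461 = 53130.25.
Change in consumer surplus = 53130.25 - 113906.25 = -60776.

-60776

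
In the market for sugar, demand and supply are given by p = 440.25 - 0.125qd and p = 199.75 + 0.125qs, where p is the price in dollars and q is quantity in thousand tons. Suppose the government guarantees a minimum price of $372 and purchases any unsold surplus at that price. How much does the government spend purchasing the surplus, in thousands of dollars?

Rearranging demand gives qd = 3522 - 8p; rearranging supply gives qs = 8p - 1598. Equilibrium: 3522 - 8p = 8p - 1598, so 5120 = 16p and p* = 320, q* = 962.
The floor of 372 is above the equilibrium price 320, so it binds.
At p = 372: qd = 3522 - 8·372 = 546 and qs = 8·372 - 1598 = 1378.
Surplus = qs - qd = 832.
Government expenditure = surplus × support price = 832 × 372 = 309504.

309504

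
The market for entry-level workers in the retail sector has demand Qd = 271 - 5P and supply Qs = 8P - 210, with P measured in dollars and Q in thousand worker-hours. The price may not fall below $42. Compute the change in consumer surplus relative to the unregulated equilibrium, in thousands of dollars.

Equilibrium: 271 - 5P = 8P - 210, so 481 = 13P and P* = 37, Q* = 86.
Since 42 > 37, the floor is binding.
At P = 42: Qd = 271 - 5·42 = 61 and Qs = 8·42 - 210 = 126.
Consumer surplus without the control is ½ · (54.2 - 37) · 86 = 739.6.
With the floor, consumers buy 61 units at 42, so CS = ½ · (54.2 - 42) · 61 = 372.1.
Change in consumer surplus = 372.1 - 739.6 = -367.5.

-367.5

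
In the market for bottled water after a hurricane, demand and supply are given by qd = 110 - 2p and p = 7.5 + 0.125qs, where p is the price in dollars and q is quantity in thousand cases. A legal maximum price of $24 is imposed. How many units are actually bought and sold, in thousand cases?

76

Rearranging supply gives qs = 8p - 60. In a free market, 110 - 2p = 8p - 60 gives the equilibrium p* = 17, q* = 76.
The ceiling of 24 is above the equilibrium price 17, so it is not binding; the market clears at p* = 17, q* = 76.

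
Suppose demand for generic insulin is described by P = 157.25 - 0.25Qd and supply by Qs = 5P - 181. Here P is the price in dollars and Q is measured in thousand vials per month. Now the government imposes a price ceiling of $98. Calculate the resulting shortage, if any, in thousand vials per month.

0

Rearranging demand gives Qd = 629 - 4P. Without the control the market clears where 629 - 4P = 5P - 181, i.e. P* = 90 and Q* = 269.
Since 98 is above P* = 90, the ceiling does not bind and the free-market outcome prevails.
Since the control does not bind, there is no shortage.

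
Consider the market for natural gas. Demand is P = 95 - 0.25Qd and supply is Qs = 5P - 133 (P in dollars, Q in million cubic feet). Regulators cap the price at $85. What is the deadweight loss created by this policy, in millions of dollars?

Rearranging demand gives Qd = 380 - 4P. Without the control the market clears where 380 - 4P = 5P - 133, i.e. P* = 57 and Q* = 152.
The ceiling of 85 is above the equilibrium price 57, so it is not binding; the market clears at P* = 57, Q* = 152.
Since the control does not bind, no trades are prevented and deadweight loss is zero.

0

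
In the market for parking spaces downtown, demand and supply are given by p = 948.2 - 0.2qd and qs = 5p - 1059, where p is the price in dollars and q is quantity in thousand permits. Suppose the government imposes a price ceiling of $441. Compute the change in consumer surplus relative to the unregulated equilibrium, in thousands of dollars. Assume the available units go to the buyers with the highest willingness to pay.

110991.5

Rearranging demand gives qd = 4741 - 5p. Equilibrium: 4741 - 5p = 5p - 1059, so 5800 = 10p and p* = 580, q* = 1841.
The ceiling of 441 is below the equilibrium price 580, so it binds.
At p = 441: qd = 4741 - 5·441 = 2536 and qs = 5·441 - 1059 = 1146.
Consumer surplus without the control is ½ · (948.2 - 580) · 1841 = 338928.1.
With the ceiling, 1146 units are sold at 441 (assume they go to the highest-value buyers). The demand price at q = 1146 is 719, so CS = ½ · [(948.2 - 441) + (719 - 441)] · 1146 = 449919.6.
Change in consumer surplus = 449919.6 - 338928.1 = 110991.5.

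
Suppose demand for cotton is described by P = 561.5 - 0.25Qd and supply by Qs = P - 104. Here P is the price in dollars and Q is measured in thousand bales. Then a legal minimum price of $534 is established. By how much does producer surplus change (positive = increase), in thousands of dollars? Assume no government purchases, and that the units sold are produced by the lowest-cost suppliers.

-25728

Rearranging demand gives Qd = 2246 - 4P. In a free market, 2246 - 4P = P - 104 gives the equilibrium P* = 470, Q* = 366.
The floor of 534 is above the equilibrium price 470, so it binds.
At P = 534: Qd = 2246 - 4·534 = 110 and Qs = 534 - 104 = 430.
Producer surplus without the control is ½ · (470 - 104) · 366 = 66978.
With the floor, 110 units are sold at 534. The supply price at Q = 110 is 214, so PS = ½ · [(534 - 104) + (534 - 214)] · 110 = 41250.
Change in producer surplus = 41250 - 66978 = -25728.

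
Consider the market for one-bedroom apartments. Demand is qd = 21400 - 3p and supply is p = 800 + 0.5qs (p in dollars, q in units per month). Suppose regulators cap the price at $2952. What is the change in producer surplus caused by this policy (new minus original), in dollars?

Rearranging supply gives qs = 2p - 1600. Equilibrium: 21400 - 3p = 2p - 1600, so 23000 = 5p and p* = 4600, q* = 7600.
Since 2952 < 4600, the ceiling is binding.
At p = 2952: qd = 21400 - 3·2952 = 12544 and qs = 2·2952 - 1600 = 4304.
Producer surplus without the control is ½ · (4600 - 800) · 7600 = 14440000.
With the ceiling, producers sell 4304 units at 2952, so PS = ½ · (2952 - 800) · 4304 = 4631104.
Change in producer surplus = 4631104 - 14440000 = -9808896.

-9808896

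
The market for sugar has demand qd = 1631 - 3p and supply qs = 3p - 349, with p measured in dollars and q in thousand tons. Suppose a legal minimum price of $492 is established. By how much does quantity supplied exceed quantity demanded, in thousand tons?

In a free market, 1631 - 3p = 3p - 349 gives the equilibrium p* = 330, q* = 641.
The floor of 492 is above the equilibrium price 330, so it binds.
At p = 492: qd = 1631 - 3·492 = 155 and qs = 3·492 - 349 = 1127.
Surplus = qs - qd = 1127 - 155 = 972.

972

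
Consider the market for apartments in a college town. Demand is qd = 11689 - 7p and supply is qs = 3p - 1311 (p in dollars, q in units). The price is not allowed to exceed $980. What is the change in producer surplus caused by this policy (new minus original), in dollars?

-674880

Equilibrium: 11689 - 7p = 3p - 1311, so 13000 = 10p and p* = 1300, q* = 2589.
The ceiling of 980 is below the equilibrium price 1300, so it binds.
At p = 980: qd = 11689 - 7·980 = 4829 and qs = 3·980 - 1311 = 1629.
Producer surplus without the control is ½ · (1300 - 437) · 2589 = 1117153.5.
With the ceiling, producers sell 1629 units at 980, so PS = ½ · (980 - 437) · 1629 = 442273.5.
Change in producer surplus = 442273.5 - 1117153.5 = -674880.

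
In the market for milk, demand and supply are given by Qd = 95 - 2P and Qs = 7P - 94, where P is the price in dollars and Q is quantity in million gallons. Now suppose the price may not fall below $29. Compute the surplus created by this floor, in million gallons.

72

Without the control the market clears where 95 - 2P = 7P - 94, i.e. P* = 21 and Q* = 53.
The floor of 29 is above the equilibrium price 21, so it binds.
At P = 29: Qd = 95 - 2·29 = 37 and Qs = 7·29 - 94 = 109.
Surplus = Qs - Qd = 109 - 37 = 72.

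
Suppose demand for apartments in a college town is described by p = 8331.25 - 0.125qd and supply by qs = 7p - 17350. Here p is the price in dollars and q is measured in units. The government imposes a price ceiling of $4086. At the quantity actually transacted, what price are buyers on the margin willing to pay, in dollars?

6924.75

Rearranging demand gives qd = 66650 - 8p. Setting quantity demanded equal to quantity supplied, 66650 - 8p = 7p - 17350, gives p* = 5600 and q* = 21850.
The ceiling of 4086 is below the equilibrium price 5600, so it binds.
At p = 4086: qd = 66650 - 8·4086 = 33962 and qs = 7·4086 - 17350 = 11252.
Only 11252 units reach the market. On the demand curve, the marginal buyer's willingness to pay at q = 11252 is (66650 - 11252)/8 = 6924.75.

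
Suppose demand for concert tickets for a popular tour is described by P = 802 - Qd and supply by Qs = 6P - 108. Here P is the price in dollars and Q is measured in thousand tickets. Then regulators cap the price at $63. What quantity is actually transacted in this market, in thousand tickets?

Rearranging demand gives Qd = 802 - P. In a free market, 802 - P = 6P - 108 gives the equilibrium P* = 130, Q* = 672.
The ceiling of 63 is below the equilibrium price 130, so it binds.
At P = 63: Qd = 802 - 63 = 739 and Qs = 6·63 - 108 = 270.
The quantity actually transacted is the short side, supply: 270.

270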